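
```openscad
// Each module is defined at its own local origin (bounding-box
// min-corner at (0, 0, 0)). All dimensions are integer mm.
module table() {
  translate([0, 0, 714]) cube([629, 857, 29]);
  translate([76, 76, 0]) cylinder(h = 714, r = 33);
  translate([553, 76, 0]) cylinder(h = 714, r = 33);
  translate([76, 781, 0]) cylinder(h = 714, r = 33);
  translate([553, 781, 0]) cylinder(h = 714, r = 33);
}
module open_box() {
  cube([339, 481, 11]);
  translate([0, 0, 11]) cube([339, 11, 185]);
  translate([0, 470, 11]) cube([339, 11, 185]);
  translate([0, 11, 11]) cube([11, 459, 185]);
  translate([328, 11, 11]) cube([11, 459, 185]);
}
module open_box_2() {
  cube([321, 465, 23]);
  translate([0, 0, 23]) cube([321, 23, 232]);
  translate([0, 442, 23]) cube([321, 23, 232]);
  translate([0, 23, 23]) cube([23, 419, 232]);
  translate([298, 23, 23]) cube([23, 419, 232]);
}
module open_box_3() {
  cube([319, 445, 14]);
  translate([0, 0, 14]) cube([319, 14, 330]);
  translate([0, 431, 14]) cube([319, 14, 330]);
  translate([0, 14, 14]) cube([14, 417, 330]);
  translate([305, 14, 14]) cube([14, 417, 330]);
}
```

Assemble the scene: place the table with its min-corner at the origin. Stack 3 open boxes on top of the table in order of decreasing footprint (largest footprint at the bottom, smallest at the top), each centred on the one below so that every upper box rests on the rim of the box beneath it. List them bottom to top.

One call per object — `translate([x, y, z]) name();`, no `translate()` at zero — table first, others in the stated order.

table();
translate([145, 188, 743]) open_box();
translate([154, 196, 939]) open_box_2();
translate([155, 206, 1194]) open_box_3();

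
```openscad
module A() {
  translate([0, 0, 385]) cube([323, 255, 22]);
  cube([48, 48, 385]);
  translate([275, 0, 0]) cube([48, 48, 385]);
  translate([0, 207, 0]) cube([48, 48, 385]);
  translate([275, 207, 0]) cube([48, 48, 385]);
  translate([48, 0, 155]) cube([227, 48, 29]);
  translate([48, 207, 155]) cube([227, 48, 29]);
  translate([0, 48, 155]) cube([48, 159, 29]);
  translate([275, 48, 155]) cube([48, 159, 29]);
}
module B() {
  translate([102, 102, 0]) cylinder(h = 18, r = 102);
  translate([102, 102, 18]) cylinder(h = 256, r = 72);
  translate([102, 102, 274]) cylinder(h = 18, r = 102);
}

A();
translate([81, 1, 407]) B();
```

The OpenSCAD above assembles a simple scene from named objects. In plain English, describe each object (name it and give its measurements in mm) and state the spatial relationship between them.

A is a simple wooden stool: a rectangular seat 323 mm (x) by 255 mm (y), 22 mm thick, top face at z = 407 mm, on four square legs, each 48×48 mm in cross-section. The legs rest on z = 0, each flush with a corner of the seat. Four stretchers, 48 mm wide and 29 mm tall, connect adjacent legs with their undersides at z = 155 mm, each running between the inner faces of the legs it joins and aligned with the legs' outer faces on the other axis.

B is a spool: two coaxial disc flanges of radius 102 mm and thickness 18 mm, joined by a core cylinder of radius 72 mm and height 256 mm. The lower flange rests on z = 0 and the three cylinders share a vertical axis.

The spool is on top of the stool.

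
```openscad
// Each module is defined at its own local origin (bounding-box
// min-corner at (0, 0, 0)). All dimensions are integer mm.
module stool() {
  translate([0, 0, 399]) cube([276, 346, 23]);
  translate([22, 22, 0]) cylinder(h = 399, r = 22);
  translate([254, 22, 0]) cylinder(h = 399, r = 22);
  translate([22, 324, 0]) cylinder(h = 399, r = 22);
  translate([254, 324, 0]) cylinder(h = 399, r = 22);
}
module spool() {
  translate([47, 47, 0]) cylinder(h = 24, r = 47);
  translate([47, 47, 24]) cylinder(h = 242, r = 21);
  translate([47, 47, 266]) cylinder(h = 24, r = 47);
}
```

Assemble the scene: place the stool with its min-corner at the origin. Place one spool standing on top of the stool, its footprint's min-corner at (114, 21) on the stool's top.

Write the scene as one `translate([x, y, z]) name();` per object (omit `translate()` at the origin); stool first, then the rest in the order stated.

stool();
translate([114, 21, 422]) spool();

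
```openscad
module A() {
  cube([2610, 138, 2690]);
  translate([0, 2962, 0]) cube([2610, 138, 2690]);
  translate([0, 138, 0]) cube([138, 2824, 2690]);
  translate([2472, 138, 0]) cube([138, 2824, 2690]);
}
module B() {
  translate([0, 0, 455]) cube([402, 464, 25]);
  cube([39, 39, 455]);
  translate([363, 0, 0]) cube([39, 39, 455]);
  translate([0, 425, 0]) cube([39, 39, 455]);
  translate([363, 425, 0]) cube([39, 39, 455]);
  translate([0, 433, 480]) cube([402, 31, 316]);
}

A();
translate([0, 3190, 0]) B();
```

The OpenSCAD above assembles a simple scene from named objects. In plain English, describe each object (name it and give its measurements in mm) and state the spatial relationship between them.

A is a box-shaped house frame (walls only): outside footprint 2610×3100 mm, wall height 2690 mm, wall thickness 138 mm. The two y-facing walls run the full x-width; the two x-facing walls fit between the inner faces of the y-facing walls.

B is a chair: 402×464 mm seat, 25 mm thick, top at z = 480 mm, on four 39 mm square corner legs flush with the seat edges. A 31 mm thick backrest slab spans the full seat width, extending 316 mm above the seat top, its back face flush with the seat's +y edge.

The chair is on the floor beside the house frame on its +y side.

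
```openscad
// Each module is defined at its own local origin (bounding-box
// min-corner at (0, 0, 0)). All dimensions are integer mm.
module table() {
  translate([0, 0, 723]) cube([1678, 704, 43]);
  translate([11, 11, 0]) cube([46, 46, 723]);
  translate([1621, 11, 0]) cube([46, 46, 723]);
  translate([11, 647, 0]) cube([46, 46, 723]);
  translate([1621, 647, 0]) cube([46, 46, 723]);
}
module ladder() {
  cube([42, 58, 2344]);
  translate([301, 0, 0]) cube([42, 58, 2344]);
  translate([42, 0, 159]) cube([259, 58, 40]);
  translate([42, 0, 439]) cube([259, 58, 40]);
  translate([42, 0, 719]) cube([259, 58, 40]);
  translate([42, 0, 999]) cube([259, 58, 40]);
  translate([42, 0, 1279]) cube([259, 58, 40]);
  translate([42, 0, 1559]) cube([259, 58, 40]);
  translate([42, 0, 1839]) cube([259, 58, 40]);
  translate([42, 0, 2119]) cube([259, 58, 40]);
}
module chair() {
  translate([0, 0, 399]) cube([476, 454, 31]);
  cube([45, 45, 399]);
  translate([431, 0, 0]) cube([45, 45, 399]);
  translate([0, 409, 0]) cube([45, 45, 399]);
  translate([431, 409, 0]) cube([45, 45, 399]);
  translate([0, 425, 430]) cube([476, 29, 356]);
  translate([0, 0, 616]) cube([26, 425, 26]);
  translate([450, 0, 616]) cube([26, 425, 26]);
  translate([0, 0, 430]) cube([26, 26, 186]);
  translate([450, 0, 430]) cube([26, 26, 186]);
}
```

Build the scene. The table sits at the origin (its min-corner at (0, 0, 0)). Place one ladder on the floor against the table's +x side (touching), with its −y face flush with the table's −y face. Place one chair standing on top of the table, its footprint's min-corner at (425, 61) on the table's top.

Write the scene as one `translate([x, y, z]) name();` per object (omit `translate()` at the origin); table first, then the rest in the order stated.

table();
translate([1678, 0, 0]) ladder();
translate([425, 61, 766]) chair();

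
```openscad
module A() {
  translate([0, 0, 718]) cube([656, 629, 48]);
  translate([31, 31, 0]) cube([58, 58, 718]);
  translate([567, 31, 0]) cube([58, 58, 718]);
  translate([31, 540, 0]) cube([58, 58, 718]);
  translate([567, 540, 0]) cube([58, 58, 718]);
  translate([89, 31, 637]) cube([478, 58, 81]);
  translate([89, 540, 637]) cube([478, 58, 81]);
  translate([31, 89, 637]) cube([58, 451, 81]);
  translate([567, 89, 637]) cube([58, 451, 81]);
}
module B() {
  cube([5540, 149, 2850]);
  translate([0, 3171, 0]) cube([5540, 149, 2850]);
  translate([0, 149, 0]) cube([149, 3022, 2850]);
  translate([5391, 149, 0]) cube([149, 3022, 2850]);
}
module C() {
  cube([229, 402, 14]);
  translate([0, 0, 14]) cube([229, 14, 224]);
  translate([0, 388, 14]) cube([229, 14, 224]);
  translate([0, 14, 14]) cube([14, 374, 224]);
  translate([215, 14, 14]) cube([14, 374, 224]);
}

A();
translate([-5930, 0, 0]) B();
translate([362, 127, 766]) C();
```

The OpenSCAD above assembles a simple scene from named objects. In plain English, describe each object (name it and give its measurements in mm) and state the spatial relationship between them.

A is a rectangular dining table. The top is 656×629×48 mm with its upper surface at z = 766 mm. It stands on four 58×58 mm square legs, each inset 31 mm from the nearest pair of top edges, running from the floor to the underside of the top. Four apron rails, 58 mm thick and 81 mm tall, run between adjacent legs with their top edges flush with the underside of the top and their outer faces flush with the legs' outer faces.

B is a box-shaped house frame (walls only): outside footprint 5540×3320 mm, wall height 2850 mm, wall thickness 149 mm. The two y-facing walls run the full x-width; the two x-facing walls fit between the inner faces of the y-facing walls.

C is an open storage box with external size 229×402×238 mm and wall thickness 14 mm (the base is also 14 mm thick). The base covers the whole footprint; the four walls stand on the base, with the y-facing walls full-width and the x-facing walls fitting between their inner faces.

The house frame is on the floor beside the table on its −x side. The open box is on top of the table.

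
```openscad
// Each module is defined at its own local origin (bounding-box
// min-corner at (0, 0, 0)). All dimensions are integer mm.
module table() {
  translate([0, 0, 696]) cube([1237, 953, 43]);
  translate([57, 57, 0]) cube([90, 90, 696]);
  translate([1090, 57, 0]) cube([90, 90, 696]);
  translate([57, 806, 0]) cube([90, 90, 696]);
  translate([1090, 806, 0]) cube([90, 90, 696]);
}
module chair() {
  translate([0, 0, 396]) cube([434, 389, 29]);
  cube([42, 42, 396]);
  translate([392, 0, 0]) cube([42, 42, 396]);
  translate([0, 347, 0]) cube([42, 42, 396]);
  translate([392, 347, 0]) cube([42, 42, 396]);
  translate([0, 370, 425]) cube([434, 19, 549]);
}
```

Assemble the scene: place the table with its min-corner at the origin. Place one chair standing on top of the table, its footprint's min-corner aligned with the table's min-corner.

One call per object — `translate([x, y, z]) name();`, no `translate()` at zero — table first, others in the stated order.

table();
translate([0, 0, 739]) chair();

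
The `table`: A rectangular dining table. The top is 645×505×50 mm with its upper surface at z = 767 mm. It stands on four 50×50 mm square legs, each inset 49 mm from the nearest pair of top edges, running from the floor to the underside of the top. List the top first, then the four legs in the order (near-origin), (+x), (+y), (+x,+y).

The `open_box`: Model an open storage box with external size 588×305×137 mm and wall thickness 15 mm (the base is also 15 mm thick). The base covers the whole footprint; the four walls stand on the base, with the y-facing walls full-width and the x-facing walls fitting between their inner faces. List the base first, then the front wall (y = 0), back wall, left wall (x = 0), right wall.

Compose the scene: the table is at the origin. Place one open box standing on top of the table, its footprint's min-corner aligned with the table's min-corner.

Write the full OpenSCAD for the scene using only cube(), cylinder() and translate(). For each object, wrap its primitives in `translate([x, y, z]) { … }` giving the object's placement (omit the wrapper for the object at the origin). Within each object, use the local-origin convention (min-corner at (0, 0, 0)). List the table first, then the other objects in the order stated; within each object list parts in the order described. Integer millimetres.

translate([0, 0, 717]) cube([645, 505, 50]);
translate([49, 49, 0]) cube([50, 50, 717]);
translate([546, 49, 0]) cube([50, 50, 717]);
translate([49, 406, 0]) cube([50, 50, 717]);
translate([546, 406, 0]) cube([50, 50, 717]);
translate([0, 0, 767]) {
  cube([588, 305, 15]);
  translate([0, 0, 15]) cube([588, 15, 122]);
  translate([0, 290, 15]) cube([588, 15, 122]);
  translate([0, 15, 15]) cube([15, 275, 122]);
  translate([573, 15, 15]) cube([15, 275, 122]);
}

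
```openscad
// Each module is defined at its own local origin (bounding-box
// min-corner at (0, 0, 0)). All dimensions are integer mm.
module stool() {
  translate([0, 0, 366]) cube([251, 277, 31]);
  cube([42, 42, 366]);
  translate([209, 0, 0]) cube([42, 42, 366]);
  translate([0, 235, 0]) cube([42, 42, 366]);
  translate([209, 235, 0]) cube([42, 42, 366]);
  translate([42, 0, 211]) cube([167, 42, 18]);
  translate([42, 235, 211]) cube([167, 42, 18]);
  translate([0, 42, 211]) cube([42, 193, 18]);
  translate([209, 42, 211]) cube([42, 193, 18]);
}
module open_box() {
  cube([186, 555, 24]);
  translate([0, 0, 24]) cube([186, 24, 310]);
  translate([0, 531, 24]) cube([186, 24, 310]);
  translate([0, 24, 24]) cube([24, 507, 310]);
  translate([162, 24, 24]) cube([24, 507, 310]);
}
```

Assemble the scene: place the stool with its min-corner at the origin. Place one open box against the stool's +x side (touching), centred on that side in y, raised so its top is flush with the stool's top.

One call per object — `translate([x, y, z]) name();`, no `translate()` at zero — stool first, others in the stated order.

stool();
translate([251, -139, 63]) open_box();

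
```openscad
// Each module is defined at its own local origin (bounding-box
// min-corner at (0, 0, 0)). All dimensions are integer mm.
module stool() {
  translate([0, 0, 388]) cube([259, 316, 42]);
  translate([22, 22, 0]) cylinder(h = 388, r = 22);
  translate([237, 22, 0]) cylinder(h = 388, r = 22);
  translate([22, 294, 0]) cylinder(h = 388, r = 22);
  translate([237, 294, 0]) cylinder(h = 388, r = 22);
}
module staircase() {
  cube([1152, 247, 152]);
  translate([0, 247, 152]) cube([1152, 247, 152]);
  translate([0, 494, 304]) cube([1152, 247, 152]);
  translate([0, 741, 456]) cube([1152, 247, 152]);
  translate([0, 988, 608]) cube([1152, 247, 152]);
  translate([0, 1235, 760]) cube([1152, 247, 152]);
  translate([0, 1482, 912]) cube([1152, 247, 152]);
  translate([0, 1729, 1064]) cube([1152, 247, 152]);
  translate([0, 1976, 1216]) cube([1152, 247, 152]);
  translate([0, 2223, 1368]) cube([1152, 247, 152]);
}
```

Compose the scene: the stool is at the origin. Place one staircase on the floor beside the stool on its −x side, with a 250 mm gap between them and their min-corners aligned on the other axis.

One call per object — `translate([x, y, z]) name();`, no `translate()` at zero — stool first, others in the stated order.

stool();
translate([-1402, 0, 0]) staircase();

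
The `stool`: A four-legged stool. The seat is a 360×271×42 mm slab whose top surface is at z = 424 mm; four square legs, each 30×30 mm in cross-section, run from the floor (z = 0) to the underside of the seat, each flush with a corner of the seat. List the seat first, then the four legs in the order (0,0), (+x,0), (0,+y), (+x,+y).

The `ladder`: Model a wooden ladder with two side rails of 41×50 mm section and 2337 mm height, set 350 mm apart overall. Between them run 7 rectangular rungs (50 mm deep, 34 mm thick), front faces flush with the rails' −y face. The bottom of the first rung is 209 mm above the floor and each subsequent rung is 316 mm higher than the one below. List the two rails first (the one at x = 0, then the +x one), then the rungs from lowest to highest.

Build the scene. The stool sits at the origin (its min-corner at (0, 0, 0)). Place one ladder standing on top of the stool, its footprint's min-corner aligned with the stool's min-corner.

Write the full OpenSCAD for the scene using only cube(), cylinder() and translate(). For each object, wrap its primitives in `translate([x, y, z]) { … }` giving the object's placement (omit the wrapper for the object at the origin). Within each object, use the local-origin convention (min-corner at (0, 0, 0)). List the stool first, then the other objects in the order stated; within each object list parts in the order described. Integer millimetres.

translate([0, 0, 382]) cube([360, 271, 42]);
cube([30, 30, 382]);
translate([330, 0, 0]) cube([30, 30, 382]);
translate([0, 241, 0]) cube([30, 30, 382]);
translate([330, 241, 0]) cube([30, 30, 382]);
translate([0, 0, 424]) {
  cube([41, 50, 2337]);
  translate([309, 0, 0]) cube([41, 50, 2337]);
  translate([41, 0, 209]) cube([268, 50, 34]);
  translate([41, 0, 525]) cube([268, 50, 34]);
  translate([41, 0, 841]) cube([268, 50, 34]);
  translate([41, 0, 1157]) cube([268, 50, 34]);
  translate([41, 0, 1473]) cube([268, 50, 34]);
  translate([41, 0, 1789]) cube([268, 50, 34]);
  translate([41, 0, 2105]) cube([268, 50, 34]);
}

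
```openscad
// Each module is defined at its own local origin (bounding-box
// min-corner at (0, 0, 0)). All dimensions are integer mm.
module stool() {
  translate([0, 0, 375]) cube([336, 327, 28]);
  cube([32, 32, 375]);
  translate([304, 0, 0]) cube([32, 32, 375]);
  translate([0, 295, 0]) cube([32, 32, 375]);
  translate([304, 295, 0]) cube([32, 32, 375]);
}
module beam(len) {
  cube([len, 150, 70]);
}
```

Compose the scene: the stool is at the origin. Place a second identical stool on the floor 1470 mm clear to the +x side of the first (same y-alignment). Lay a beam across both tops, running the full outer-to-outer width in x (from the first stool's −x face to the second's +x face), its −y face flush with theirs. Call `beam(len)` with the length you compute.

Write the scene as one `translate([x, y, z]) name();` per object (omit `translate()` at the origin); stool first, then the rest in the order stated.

stool();
translate([1806, 0, 0]) stool();
translate([0, 0, 403]) beam(2142);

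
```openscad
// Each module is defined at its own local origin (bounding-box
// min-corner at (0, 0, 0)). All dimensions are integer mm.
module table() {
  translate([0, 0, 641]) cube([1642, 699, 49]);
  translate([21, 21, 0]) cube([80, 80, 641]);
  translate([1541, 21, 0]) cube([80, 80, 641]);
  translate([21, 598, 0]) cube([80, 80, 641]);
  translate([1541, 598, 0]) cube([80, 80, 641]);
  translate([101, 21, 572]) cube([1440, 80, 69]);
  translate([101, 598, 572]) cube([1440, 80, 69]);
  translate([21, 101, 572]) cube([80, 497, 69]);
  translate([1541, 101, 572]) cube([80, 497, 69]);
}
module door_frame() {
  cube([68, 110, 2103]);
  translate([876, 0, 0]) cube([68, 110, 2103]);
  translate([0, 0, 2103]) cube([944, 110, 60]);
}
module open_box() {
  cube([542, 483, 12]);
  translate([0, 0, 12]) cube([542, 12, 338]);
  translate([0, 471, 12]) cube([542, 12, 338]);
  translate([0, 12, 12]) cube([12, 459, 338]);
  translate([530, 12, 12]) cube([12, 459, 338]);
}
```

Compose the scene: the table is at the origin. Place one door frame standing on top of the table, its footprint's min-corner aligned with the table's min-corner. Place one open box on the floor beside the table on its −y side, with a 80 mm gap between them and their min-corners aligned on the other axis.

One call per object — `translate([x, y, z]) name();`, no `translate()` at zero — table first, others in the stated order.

table();
translate([0, 0, 690]) door_frame();
translate([0, -563, 0]) open_box();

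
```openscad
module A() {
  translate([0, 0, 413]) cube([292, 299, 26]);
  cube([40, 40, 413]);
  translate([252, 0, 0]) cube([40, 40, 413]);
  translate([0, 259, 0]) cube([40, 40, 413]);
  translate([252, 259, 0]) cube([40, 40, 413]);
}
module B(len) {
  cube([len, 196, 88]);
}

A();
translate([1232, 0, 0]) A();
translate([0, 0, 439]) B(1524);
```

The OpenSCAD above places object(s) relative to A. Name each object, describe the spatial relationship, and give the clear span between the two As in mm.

Second stool starts at x = 1232; first ends at x = 292; clear span = 1232 − 292 = 940 mm.

A is a stool. B is a beam. A beam spans the tops of two stools. The clear span between the two stools is 940 mm.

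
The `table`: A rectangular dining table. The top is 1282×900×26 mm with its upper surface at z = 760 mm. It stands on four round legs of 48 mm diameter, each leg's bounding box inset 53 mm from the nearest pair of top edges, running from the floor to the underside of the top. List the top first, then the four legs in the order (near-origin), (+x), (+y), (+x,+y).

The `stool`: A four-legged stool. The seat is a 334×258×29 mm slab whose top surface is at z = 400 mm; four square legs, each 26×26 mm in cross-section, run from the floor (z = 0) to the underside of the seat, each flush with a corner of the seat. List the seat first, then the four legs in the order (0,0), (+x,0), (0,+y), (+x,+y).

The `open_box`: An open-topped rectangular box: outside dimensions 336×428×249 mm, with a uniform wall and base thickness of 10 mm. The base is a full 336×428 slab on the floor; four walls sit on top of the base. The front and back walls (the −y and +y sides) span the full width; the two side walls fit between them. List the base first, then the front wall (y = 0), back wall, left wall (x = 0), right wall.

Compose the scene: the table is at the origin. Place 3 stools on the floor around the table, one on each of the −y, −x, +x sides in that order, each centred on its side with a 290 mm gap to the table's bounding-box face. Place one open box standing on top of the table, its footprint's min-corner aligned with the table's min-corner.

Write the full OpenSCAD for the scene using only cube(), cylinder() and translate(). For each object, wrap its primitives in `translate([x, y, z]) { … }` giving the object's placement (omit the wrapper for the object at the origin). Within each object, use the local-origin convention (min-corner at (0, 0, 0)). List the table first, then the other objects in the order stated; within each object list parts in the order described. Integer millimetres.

translate([0, 0, 734]) cube([1282, 900, 26]);
translate([77, 77, 0]) cylinder(h = 734, r = 24);
translate([1205, 77, 0]) cylinder(h = 734, r = 24);
translate([77, 823, 0]) cylinder(h = 734, r = 24);
translate([1205, 823, 0]) cylinder(h = 734, r = 24);
translate([474, -548, 0]) {
  translate([0, 0, 371]) cube([334, 258, 29]);
  cube([26, 26, 371]);
  translate([308, 0, 0]) cube([26, 26, 371]);
  translate([0, 232, 0]) cube([26, 26, 371]);
  translate([308, 232, 0]) cube([26, 26, 371]);
}
translate([-624, 321, 0]) {
  translate([0, 0, 371]) cube([334, 258, 29]);
  cube([26, 26, 371]);
  translate([308, 0, 0]) cube([26, 26, 371]);
  translate([0, 232, 0]) cube([26, 26, 371]);
  translate([308, 232, 0]) cube([26, 26, 371]);
}
translate([1572, 321, 0]) {
  translate([0, 0, 371]) cube([334, 258, 29]);
  cube([26, 26, 371]);
  translate([308, 0, 0]) cube([26, 26, 371]);
  translate([0, 232, 0]) cube([26, 26, 371]);
  translate([308, 232, 0]) cube([26, 26, 371]);
}
translate([0, 0, 760]) {
  cube([336, 428, 10]);
  translate([0, 0, 10]) cube([336, 10, 239]);
  translate([0, 418, 10]) cube([336, 10, 239]);
  translate([0, 10, 10]) cube([10, 408, 239]);
  translate([326, 10, 10]) cube([10, 408, 239]);
}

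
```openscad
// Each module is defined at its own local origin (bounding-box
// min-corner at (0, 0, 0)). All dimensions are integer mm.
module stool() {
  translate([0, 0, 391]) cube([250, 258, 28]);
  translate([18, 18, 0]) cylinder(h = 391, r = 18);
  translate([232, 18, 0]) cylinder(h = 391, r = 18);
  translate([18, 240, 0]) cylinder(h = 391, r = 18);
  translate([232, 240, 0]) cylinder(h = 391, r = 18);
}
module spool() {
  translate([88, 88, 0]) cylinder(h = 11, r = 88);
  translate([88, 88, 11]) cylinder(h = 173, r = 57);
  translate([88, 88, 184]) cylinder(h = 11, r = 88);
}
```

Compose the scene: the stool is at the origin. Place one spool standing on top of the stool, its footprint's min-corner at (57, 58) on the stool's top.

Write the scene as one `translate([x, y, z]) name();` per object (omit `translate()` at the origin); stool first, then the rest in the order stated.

stool();
translate([57, 58, 419]) spool();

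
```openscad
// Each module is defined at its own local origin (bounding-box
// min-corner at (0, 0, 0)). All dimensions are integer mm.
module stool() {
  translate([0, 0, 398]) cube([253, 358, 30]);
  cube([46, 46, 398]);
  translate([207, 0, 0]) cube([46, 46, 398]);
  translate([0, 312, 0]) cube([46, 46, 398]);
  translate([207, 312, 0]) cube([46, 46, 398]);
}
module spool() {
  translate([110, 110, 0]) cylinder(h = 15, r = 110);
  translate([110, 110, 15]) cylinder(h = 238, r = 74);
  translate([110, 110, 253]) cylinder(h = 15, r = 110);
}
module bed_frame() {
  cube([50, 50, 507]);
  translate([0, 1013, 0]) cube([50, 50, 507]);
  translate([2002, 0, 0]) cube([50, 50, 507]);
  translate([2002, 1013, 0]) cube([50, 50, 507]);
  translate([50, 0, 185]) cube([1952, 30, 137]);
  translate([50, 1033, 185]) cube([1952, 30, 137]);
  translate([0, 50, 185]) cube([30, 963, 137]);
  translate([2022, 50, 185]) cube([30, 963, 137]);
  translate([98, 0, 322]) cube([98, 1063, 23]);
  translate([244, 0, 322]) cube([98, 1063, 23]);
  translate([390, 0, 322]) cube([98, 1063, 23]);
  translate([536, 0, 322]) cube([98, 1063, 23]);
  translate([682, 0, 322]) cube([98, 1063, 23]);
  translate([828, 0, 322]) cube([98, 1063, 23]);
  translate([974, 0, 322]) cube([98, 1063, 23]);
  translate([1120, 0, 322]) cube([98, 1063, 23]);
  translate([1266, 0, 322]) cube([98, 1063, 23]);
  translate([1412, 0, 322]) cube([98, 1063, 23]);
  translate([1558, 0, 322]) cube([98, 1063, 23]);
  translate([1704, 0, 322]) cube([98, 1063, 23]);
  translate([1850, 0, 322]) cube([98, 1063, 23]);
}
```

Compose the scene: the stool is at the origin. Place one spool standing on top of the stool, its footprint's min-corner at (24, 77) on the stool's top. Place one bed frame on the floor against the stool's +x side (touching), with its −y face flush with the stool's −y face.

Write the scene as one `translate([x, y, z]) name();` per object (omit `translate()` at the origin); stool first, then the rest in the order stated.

stool();
translate([24, 77, 428]) spool();
translate([253, 0, 0]) bed_frame();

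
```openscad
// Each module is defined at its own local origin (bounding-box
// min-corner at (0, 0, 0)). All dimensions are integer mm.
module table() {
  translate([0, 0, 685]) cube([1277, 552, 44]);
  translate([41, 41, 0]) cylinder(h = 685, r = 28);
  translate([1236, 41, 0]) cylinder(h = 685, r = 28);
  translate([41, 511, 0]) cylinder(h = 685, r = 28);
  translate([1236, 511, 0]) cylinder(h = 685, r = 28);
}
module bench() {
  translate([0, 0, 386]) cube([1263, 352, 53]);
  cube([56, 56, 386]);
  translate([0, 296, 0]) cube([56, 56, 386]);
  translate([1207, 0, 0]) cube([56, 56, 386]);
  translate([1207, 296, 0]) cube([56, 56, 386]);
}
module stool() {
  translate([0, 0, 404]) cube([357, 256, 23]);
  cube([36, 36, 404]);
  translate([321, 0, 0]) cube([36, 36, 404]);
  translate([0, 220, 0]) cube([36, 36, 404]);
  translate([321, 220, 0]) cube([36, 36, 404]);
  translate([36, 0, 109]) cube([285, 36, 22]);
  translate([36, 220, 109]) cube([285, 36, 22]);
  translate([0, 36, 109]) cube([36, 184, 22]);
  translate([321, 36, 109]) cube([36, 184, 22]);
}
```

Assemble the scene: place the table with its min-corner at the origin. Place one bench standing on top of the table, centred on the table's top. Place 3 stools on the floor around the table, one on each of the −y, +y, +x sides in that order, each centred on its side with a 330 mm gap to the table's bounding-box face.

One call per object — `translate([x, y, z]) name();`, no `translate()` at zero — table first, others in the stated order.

table();
translate([7, 100, 729]) bench();
translate([460, -586, 0]) stool();
translate([460, 882, 0]) stool();
translate([1607, 148, 0]) stool();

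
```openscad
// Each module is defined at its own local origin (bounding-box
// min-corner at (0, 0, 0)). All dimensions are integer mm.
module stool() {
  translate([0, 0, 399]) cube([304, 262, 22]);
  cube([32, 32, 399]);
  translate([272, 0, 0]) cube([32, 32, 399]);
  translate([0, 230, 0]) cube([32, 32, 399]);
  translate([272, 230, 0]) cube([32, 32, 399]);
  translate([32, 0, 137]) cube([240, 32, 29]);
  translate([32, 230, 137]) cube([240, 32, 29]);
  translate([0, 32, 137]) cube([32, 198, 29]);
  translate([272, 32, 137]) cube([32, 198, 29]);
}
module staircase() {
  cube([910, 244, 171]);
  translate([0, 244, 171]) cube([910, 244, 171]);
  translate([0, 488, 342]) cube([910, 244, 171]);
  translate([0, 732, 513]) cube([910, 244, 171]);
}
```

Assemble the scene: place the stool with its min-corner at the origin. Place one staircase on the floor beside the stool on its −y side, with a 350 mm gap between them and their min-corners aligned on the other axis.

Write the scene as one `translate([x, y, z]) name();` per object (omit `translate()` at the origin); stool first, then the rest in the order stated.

stool();
translate([0, -1326, 0]) staircase();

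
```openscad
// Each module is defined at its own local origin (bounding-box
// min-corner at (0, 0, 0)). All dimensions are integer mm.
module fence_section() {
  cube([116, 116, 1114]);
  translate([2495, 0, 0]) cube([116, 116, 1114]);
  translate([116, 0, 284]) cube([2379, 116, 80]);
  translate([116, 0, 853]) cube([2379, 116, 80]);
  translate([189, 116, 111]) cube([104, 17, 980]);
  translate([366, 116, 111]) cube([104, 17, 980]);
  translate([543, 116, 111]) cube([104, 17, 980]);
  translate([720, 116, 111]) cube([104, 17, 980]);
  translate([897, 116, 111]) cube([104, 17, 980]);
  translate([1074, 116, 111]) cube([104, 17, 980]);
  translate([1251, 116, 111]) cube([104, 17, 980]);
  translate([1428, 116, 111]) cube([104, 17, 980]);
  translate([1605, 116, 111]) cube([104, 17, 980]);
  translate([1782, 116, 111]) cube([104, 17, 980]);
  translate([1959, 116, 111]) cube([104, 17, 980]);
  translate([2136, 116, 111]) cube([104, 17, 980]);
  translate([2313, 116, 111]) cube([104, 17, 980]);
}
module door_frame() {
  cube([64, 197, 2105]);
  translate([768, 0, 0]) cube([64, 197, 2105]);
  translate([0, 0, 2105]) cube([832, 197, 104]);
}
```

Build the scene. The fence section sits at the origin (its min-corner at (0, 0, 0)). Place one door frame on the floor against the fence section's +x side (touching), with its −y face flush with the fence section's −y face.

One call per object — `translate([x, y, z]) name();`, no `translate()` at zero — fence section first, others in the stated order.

fence_section();
translate([2611, 0, 0]) door_frame();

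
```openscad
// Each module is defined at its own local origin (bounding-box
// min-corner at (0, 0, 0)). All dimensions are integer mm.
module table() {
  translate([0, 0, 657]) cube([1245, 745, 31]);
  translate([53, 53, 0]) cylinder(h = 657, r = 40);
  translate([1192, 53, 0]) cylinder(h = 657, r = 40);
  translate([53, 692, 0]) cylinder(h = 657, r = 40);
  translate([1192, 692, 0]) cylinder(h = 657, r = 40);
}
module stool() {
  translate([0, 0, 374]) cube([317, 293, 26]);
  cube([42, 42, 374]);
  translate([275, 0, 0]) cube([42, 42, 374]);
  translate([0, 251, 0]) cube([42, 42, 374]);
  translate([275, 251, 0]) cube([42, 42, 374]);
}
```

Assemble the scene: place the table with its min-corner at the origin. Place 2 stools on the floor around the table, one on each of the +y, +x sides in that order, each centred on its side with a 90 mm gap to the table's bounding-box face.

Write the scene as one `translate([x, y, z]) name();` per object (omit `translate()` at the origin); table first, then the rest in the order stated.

table();
translate([464, 835, 0]) stool();
translate([1335, 226, 0]) stool();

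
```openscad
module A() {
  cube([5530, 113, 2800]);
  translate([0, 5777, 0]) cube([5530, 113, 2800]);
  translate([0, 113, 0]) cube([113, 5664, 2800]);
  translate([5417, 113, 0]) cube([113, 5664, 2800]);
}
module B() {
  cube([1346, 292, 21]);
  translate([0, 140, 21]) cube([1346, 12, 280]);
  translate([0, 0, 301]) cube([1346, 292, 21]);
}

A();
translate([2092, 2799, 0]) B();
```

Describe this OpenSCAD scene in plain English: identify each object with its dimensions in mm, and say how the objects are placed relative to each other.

A is a box-shaped house frame (walls only): outside footprint 5530×5890 mm, wall height 2800 mm, wall thickness 113 mm. The two y-facing walls run the full x-width; the two x-facing walls fit between the inner faces of the y-facing walls.

B is an I-beam lying along x, 1346 mm long. Overall section height 322 mm. Two flanges 292 mm wide (y) and 21 mm thick, one on the floor and one at the top; a web 12 mm thick runs between them, centred on the flange width.

The I-beam sits inside the house frame, centred.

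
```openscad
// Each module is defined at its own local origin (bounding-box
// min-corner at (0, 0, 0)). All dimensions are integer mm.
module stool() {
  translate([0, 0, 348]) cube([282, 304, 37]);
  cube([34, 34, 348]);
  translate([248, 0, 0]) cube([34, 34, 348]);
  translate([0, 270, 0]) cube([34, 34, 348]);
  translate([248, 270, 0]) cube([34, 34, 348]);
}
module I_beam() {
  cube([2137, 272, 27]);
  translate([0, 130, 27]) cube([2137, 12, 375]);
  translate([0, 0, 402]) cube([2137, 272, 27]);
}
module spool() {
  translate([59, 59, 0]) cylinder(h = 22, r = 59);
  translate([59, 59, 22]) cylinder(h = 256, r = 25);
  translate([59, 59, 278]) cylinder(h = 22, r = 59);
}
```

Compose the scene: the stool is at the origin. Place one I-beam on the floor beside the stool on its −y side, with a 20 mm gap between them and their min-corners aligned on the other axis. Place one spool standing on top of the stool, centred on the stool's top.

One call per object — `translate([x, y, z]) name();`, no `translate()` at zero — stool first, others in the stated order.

stool();
translate([0, -292, 0]) I_beam();
translate([82, 93, 385]) spool();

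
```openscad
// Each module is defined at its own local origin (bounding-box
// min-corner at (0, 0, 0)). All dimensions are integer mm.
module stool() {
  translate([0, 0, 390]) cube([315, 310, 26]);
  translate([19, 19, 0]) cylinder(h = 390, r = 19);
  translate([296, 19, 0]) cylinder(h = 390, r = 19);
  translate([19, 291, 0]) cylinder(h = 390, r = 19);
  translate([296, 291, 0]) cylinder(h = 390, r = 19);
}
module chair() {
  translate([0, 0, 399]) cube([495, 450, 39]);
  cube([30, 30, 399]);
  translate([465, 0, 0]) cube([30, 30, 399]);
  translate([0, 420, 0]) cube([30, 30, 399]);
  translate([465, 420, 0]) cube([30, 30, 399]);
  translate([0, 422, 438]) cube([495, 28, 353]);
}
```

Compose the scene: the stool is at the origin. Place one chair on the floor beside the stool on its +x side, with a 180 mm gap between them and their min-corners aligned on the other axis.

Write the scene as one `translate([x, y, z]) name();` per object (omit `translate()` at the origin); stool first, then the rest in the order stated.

stool();
translate([495, 0, 0]) chair();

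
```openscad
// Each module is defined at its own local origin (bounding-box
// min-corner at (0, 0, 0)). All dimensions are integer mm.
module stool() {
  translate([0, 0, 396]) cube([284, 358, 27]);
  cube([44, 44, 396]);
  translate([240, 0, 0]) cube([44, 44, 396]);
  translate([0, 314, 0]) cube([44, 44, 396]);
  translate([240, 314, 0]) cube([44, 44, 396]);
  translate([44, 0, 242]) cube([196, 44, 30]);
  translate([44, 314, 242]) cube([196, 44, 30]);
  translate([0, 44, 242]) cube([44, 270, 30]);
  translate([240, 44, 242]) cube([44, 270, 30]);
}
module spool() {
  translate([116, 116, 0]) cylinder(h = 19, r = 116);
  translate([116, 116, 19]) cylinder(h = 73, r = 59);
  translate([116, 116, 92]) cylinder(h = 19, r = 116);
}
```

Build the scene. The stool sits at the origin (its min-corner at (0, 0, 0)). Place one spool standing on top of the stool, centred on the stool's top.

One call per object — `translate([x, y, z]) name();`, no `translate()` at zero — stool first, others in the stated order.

stool();
translate([26, 63, 423]) spool();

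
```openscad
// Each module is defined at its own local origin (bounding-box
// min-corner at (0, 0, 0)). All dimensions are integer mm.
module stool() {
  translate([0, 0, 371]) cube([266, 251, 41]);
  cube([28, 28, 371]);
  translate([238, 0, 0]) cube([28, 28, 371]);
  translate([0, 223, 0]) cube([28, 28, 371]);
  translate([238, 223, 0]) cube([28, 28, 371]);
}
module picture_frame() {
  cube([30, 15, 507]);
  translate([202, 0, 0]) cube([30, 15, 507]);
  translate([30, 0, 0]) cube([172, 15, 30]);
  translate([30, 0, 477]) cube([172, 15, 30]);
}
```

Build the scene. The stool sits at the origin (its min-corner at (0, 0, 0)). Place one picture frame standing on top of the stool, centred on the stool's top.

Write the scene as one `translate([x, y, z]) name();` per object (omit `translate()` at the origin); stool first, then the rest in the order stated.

stool();
translate([17, 118, 412]) picture_frame();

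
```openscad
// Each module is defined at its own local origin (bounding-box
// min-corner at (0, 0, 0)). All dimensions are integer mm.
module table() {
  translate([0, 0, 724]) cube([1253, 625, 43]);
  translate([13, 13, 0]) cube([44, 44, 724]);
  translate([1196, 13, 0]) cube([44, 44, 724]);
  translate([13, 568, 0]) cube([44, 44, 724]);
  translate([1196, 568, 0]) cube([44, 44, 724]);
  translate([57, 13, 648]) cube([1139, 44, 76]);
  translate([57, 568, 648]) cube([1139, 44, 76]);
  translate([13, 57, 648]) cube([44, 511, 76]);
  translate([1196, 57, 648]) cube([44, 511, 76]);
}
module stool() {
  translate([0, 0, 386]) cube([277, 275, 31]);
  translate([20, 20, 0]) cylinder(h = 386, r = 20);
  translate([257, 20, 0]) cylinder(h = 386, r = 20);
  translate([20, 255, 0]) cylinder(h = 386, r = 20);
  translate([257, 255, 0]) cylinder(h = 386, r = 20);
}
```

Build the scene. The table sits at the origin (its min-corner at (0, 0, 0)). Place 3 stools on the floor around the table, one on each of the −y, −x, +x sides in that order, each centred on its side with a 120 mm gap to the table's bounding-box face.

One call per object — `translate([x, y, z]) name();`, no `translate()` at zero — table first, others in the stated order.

table();
translate([488, -395, 0]) stool();
translate([-397, 175, 0]) stool();
translate([1373, 175, 0]) stool();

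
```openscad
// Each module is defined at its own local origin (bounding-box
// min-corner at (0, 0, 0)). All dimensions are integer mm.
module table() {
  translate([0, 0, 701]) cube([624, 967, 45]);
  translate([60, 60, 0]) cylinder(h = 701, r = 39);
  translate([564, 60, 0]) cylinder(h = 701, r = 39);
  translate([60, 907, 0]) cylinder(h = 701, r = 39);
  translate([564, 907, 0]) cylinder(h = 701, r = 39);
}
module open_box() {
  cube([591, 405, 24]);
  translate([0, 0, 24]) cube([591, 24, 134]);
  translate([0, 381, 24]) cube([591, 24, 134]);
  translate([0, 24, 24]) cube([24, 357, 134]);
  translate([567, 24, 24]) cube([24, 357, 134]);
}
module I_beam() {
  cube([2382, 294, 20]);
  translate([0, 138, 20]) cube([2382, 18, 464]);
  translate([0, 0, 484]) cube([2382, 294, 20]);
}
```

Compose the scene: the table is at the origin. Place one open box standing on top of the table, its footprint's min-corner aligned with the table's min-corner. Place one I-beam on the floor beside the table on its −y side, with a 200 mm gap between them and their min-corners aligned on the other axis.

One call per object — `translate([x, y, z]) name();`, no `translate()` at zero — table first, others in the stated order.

table();
translate([0, 0, 746]) open_box();
translate([0, -494, 0]) I_beam();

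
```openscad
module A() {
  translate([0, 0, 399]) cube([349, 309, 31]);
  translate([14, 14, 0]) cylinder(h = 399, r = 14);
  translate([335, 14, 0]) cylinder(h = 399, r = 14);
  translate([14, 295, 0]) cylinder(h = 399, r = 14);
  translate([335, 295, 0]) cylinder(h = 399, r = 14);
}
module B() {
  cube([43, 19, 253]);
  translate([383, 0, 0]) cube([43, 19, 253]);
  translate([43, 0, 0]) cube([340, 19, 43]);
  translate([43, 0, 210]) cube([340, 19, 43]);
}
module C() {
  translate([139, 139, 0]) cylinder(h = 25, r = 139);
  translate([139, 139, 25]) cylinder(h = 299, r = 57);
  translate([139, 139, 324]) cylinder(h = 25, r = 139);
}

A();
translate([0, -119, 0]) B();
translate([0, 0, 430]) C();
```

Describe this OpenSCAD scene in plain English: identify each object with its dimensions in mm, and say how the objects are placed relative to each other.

A is a simple wooden stool: a rectangular seat 349 mm (x) by 309 mm (y), 31 mm thick, top face at z = 430 mm, on four round legs, each 28 mm in diameter. The legs rest on z = 0, each leg's axis is inset half a diameter from the nearest pair of seat edges (so the leg's bounding box is flush with the corner).

B is a picture frame with a 340×167 mm rectangular opening (x by z) and a uniform 43 mm border on every side. Frame depth is 19 mm along y. It is built from two vertical stiles running the full outside height and two horizontal rails spanning the gap between the stiles.

C is a spool: two coaxial disc flanges of radius 139 mm and thickness 25 mm, joined by a core cylinder of radius 57 mm and height 299 mm. The lower flange rests on z = 0 and the three cylinders share a vertical axis.

The picture frame is on the floor beside the stool on its −y side. The spool is on top of the stool.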